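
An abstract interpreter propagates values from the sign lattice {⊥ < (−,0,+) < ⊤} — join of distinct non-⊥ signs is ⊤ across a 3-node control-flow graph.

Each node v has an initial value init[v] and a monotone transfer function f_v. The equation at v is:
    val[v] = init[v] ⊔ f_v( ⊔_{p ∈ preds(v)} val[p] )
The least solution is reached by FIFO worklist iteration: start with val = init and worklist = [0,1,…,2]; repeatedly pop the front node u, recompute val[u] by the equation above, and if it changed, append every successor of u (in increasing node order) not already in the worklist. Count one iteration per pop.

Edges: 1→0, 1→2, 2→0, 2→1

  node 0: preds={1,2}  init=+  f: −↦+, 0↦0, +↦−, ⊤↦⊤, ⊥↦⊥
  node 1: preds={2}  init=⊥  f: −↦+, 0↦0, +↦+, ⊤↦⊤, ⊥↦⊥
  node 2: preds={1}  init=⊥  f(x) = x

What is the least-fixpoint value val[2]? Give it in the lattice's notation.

Trace (3 dequeues):
  [1] u=0 | in ⊥ | out + | ==
  [2] u=1 | in ⊥ | out ⊥ | ==
  [3] u=2 | in ⊥ | out ⊥ | ==

Converged values:
  [0] +
  [1] ⊥
  [2] ⊥

⊥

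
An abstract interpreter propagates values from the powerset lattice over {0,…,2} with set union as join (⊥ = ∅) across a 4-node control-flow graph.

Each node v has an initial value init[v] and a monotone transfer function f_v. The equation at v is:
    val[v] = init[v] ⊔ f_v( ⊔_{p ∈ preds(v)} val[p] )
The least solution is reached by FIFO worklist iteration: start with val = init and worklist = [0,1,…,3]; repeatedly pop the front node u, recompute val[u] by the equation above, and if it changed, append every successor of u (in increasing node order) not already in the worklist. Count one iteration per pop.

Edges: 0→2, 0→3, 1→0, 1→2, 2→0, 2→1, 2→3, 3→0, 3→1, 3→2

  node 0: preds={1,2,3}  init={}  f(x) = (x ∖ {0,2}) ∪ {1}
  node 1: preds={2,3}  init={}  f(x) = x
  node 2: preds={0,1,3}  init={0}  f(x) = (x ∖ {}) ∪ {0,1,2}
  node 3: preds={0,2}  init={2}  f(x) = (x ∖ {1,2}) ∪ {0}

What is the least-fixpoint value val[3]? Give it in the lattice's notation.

Worklist (8 pops):
  #1 pop 0: in={0,2} → {1} (was {}); enqueue []
  #2 pop 1: in={0,2} → {0,2} (was {}); enqueue [0]
  #3 pop 2: in={0,1,2} → {0,1,2} (was {0}); enqueue [1]
  #4 pop 3: in={0,1,2} → {0,2} (was {2}); enqueue [2]
  #5 pop 0: in={0,1,2} → {1} (no change)
  #6 pop 1: in={0,1,2} → {0,1,2} (was {0,2}); enqueue [0]
  #7 pop 2: in={0,1,2} → {0,1,2} (no change)
  #8 pop 0: in={0,1,2} → {1} (no change)

Fixpoint:
  val[0] = {1}
  val[1] = {0,1,2}
  val[2] = {0,1,2}
  val[3] = {0,2}

{0,2}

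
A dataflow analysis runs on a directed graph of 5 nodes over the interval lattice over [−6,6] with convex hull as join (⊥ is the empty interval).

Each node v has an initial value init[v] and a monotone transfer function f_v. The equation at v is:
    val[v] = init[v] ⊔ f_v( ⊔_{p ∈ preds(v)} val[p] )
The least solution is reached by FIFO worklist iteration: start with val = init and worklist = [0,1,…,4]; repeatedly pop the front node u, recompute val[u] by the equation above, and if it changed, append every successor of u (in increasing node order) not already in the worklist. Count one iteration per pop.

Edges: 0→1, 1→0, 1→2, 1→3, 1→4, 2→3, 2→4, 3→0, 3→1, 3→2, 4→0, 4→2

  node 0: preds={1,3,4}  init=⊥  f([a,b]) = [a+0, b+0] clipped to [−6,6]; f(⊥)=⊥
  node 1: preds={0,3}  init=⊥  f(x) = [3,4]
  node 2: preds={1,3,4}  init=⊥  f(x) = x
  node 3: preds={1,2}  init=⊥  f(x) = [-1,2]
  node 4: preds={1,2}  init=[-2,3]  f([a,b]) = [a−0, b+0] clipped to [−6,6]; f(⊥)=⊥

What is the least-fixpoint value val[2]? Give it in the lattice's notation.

Worklist (8 pops):
  #1 pop 0: in=[-2,3] → [-2,3] (was ⊥); enqueue []
  #2 pop 1: in=[-2,3] → [3,4] (was ⊥); enqueue [0]
  #3 pop 2: in=[-2,4] → [-2,4] (was ⊥); enqueue []
  #4 pop 3: in=[-2,4] → [-1,2] (was ⊥); enqueue [1,2]
  #5 pop 4: in=[-2,4] → [-2,4] (was [-2,3]); enqueue []
  #6 pop 0: in=[-2,4] → [-2,4] (was [-2,3]); enqueue []
  #7 pop 1: in=[-2,4] → [3,4] (no change)
  #8 pop 2: in=[-2,4] → [-2,4] (no change)

Fixpoint:
  val[0] = [-2,4]
  val[1] = [3,4]
  val[2] = [-2,4]
  val[3] = [-1,2]
  val[4] = [-2,4]

[-2,4]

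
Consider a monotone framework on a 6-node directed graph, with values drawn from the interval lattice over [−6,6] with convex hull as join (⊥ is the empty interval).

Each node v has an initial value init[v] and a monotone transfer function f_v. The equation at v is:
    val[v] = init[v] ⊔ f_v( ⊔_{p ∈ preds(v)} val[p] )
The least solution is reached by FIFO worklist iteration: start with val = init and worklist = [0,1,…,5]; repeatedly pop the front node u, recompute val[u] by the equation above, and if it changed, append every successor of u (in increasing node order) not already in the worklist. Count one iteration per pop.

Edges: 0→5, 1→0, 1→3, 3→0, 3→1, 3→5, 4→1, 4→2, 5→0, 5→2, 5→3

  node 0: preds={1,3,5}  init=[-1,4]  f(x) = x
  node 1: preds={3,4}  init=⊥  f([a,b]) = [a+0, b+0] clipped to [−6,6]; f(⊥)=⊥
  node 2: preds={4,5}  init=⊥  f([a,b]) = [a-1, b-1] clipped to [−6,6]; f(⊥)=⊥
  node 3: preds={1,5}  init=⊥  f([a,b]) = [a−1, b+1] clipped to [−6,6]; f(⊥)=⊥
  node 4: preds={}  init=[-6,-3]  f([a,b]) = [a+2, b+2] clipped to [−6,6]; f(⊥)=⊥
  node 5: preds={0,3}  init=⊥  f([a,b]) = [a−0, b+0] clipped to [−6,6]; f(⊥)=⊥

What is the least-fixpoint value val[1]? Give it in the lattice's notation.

[-6,6]

Iteration log — 22 steps:
  step 1. node 0  ⊔preds=⊥  new=[-1,4]  stable
  step 2. node 1  ⊔preds=[-6,-3]  new=[-6,-3]  old=⊥  +wl: 0
  step 3. node 2  ⊔preds=[-6,-3]  new=[-6,-4]  old=⊥  +wl: 
  step 4. node 3  ⊔preds=[-6,-3]  new=[-6,-2]  old=⊥  +wl: 1
  step 5. node 4  ⊔preds=⊥  new=[-6,-3]  stable
  step 6. node 5  ⊔preds=[-6,4]  new=[-6,4]  old=⊥  +wl: 2,3
  step 7. node 0  ⊔preds=[-6,4]  new=[-6,4]  old=[-1,4]  +wl: 5
  step 8. node 1  ⊔preds=[-6,-2]  new=[-6,-2]  old=[-6,-3]  +wl: 0
  step 9. node 2  ⊔preds=[-6,4]  new=[-6,3]  old=[-6,-4]  +wl: 
  step 10. node 3  ⊔preds=[-6,4]  new=[-6,5]  old=[-6,-2]  +wl: 1
  step 11. node 5  ⊔preds=[-6,5]  new=[-6,5]  old=[-6,4]  +wl: 2,3
  step 12. node 0  ⊔preds=[-6,5]  new=[-6,5]  old=[-6,4]  +wl: 5
  step 13. node 1  ⊔preds=[-6,5]  new=[-6,5]  old=[-6,-2]  +wl: 0
  step 14. node 2  ⊔preds=[-6,5]  new=[-6,4]  old=[-6,3]  +wl: 
  step 15. node 3  ⊔preds=[-6,5]  new=[-6,6]  old=[-6,5]  +wl: 1
  step 16. node 5  ⊔preds=[-6,6]  new=[-6,6]  old=[-6,5]  +wl: 2,3
  step 17. node 0  ⊔preds=[-6,6]  new=[-6,6]  old=[-6,5]  +wl: 5
  step 18. node 1  ⊔preds=[-6,6]  new=[-6,6]  old=[-6,5]  +wl: 0
  step 19. node 2  ⊔preds=[-6,6]  new=[-6,5]  old=[-6,4]  +wl: 
  step 20. node 3  ⊔preds=[-6,6]  new=[-6,6]  stable
  step 21. node 5  ⊔preds=[-6,6]  new=[-6,6]  stable
  step 22. node 0  ⊔preds=[-6,6]  new=[-6,6]  stable

Least fixpoint reached:
  node 0: [-6,6]
  node 1: [-6,6]
  node 2: [-6,5]
  node 3: [-6,6]
  node 4: [-6,-3]
  node 5: [-6,6]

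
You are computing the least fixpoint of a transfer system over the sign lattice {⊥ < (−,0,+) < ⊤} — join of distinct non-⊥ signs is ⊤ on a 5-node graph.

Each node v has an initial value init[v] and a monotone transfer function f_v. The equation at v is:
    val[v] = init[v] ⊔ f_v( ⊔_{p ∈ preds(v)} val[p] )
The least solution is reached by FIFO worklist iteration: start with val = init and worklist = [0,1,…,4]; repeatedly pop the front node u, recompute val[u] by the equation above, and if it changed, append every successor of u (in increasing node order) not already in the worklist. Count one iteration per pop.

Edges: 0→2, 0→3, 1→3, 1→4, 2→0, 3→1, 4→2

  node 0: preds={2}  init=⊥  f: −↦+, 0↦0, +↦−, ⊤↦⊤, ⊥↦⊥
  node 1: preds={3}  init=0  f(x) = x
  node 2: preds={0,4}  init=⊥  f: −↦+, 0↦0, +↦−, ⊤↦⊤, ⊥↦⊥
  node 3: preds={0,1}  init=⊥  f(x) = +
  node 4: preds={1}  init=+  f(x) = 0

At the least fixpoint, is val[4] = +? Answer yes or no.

no

Iteration log — 13 steps:
  step 1. node 0  ⊔preds=⊥  new=⊥  stable
  step 2. node 1  ⊔preds=⊥  new=0  stable
  step 3. node 2  ⊔preds=+  new=−  old=⊥  +wl: 0
  step 4. node 3  ⊔preds=0  new=+  old=⊥  +wl: 1
  step 5. node 4  ⊔preds=0  new=⊤  old=+  +wl: 2
  step 6. node 0  ⊔preds=−  new=+  old=⊥  +wl: 3
  step 7. node 1  ⊔preds=+  new=⊤  old=0  +wl: 4
  step 8. node 2  ⊔preds=⊤  new=⊤  old=−  +wl: 0
  step 9. node 3  ⊔preds=⊤  new=+  stable
  step 10. node 4  ⊔preds=⊤  new=⊤  stable
  step 11. node 0  ⊔preds=⊤  new=⊤  old=+  +wl: 2,3
  step 12. node 2  ⊔preds=⊤  new=⊤  stable
  step 13. node 3  ⊔preds=⊤  new=+  stable

Least fixpoint reached:
  node 0: ⊤
  node 1: ⊤
  node 2: ⊤
  node 3: +
  node 4: ⊤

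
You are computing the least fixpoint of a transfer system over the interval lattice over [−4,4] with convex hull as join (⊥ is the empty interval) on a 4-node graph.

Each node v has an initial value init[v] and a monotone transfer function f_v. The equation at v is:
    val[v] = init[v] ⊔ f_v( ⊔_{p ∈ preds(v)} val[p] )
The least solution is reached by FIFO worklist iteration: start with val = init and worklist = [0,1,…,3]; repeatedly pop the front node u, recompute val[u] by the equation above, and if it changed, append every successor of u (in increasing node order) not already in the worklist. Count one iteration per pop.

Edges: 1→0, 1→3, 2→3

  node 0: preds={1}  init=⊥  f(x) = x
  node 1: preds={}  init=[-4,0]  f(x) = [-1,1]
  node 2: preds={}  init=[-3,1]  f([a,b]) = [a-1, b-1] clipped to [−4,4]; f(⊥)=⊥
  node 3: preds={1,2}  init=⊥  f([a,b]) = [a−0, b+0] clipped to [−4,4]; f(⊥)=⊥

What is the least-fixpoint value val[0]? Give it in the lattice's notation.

Worklist (5 pops):
  #1 pop 0: in=[-4,0] → [-4,0] (was ⊥); enqueue []
  #2 pop 1: in=⊥ → [-4,1] (was [-4,0]); enqueue [0]
  #3 pop 2: in=⊥ → [-3,1] (no change)
  #4 pop 3: in=[-4,1] → [-4,1] (was ⊥); enqueue []
  #5 pop 0: in=[-4,1] → [-4,1] (was [-4,0]); enqueue []

Fixpoint:
  val[0] = [-4,1]
  val[1] = [-4,1]
  val[2] = [-3,1]
  val[3] = [-4,1]

[-4,1]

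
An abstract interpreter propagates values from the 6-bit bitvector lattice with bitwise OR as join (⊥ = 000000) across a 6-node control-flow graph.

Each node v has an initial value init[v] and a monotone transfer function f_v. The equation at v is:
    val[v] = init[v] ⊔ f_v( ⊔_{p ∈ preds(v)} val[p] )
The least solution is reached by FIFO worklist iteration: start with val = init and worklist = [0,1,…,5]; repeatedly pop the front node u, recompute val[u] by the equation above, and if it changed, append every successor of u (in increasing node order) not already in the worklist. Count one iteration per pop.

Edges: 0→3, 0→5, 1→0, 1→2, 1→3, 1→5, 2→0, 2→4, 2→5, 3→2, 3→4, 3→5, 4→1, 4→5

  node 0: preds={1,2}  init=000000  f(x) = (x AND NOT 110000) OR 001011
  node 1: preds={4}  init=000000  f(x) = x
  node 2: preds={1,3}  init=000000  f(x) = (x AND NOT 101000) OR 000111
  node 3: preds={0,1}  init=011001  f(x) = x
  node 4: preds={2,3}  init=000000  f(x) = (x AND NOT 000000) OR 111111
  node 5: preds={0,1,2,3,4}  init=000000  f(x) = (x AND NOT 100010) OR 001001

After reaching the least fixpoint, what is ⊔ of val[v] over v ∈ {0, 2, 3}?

111111

Trace (14 dequeues):
  [1] u=0 | in 000000 | out 001011 | prev 000000 | push {}
  [2] u=1 | in 000000 | out 000000 | ==
  [3] u=2 | in 011001 | out 010111 | prev 000000 | push {0}
  [4] u=3 | in 001011 | out 011011 | prev 011001 | push {2}
  [5] u=4 | in 011111 | out 111111 | prev 000000 | push {1}
  [6] u=5 | in 111111 | out 011101 | prev 000000 | push {}
  [7] u=0 | in 010111 | out 001111 | prev 001011 | push {3,5}
  [8] u=2 | in 011011 | out 010111 | ==
  [9] u=1 | in 111111 | out 111111 | prev 000000 | push {0,2}
  [10] u=3 | in 111111 | out 111111 | prev 011011 | push {4}
  [11] u=5 | in 111111 | out 011101 | ==
  [12] u=0 | in 111111 | out 001111 | ==
  [13] u=2 | in 111111 | out 010111 | ==
  [14] u=4 | in 111111 | out 111111 | ==

Converged values:
  [0] 001111
  [1] 111111
  [2] 010111
  [3] 111111
  [4] 111111
  [5] 011101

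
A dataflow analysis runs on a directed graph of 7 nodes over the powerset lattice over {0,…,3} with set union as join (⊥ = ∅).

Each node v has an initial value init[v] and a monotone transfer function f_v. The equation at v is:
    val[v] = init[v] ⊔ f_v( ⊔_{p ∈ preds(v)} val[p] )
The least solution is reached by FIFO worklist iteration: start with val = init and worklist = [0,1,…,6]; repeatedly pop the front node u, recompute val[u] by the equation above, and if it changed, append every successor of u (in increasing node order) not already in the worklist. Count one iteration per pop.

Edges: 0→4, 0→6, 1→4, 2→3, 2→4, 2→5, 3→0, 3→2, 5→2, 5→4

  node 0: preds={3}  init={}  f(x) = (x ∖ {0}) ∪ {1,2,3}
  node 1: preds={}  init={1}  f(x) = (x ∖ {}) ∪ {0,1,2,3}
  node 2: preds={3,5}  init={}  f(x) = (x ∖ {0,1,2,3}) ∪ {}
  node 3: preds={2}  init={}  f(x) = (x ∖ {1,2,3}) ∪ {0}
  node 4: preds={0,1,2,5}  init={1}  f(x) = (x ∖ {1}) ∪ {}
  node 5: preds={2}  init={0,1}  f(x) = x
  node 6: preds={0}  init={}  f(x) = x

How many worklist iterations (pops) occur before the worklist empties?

9

Worklist (9 pops):
  #1 pop 0: in={} → {1,2,3} (was {}); enqueue []
  #2 pop 1: in={} → {0,1,2,3} (was {1}); enqueue []
  #3 pop 2: in={0,1} → {} (no change)
  #4 pop 3: in={} → {0} (was {}); enqueue [0,2]
  #5 pop 4: in={0,1,2,3} → {0,1,2,3} (was {1}); enqueue []
  #6 pop 5: in={} → {0,1} (no change)
  #7 pop 6: in={1,2,3} → {1,2,3} (was {}); enqueue []
  #8 pop 0: in={0} → {1,2,3} (no change)
  #9 pop 2: in={0,1} → {} (no change)

Fixpoint:
  val[0] = {1,2,3}
  val[1] = {0,1,2,3}
  val[2] = {}
  val[3] = {0}
  val[4] = {0,1,2,3}
  val[5] = {0,1}
  val[6] = {1,2,3}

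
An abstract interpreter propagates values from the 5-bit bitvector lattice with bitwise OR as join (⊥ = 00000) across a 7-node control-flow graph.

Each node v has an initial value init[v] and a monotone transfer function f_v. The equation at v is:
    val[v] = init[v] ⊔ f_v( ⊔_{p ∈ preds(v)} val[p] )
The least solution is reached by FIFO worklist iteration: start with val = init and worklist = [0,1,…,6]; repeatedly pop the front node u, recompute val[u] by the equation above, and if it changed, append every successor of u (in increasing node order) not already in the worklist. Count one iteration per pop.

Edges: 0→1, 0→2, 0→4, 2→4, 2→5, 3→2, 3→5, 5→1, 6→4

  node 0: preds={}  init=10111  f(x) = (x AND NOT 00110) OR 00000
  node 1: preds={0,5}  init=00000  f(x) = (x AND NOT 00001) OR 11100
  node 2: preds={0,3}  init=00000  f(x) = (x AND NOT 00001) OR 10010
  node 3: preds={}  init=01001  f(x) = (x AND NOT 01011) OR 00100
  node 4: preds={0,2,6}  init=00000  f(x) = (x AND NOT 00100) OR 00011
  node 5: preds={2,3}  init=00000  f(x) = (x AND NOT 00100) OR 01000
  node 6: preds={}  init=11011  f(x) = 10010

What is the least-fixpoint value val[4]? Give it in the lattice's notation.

Trace (9 dequeues):
  [1] u=0 | in 00000 | out 10111 | ==
  [2] u=1 | in 10111 | out 11110 | prev 00000 | push {}
  [3] u=2 | in 11111 | out 11110 | prev 00000 | push {}
  [4] u=3 | in 00000 | out 01101 | prev 01001 | push {2}
  [5] u=4 | in 11111 | out 11011 | prev 00000 | push {}
  [6] u=5 | in 11111 | out 11011 | prev 00000 | push {1}
  [7] u=6 | in 00000 | out 11011 | ==
  [8] u=2 | in 11111 | out 11110 | ==
  [9] u=1 | in 11111 | out 11110 | ==

Converged values:
  [0] 10111
  [1] 11110
  [2] 11110
  [3] 01101
  [4] 11011
  [5] 11011
  [6] 11011

11011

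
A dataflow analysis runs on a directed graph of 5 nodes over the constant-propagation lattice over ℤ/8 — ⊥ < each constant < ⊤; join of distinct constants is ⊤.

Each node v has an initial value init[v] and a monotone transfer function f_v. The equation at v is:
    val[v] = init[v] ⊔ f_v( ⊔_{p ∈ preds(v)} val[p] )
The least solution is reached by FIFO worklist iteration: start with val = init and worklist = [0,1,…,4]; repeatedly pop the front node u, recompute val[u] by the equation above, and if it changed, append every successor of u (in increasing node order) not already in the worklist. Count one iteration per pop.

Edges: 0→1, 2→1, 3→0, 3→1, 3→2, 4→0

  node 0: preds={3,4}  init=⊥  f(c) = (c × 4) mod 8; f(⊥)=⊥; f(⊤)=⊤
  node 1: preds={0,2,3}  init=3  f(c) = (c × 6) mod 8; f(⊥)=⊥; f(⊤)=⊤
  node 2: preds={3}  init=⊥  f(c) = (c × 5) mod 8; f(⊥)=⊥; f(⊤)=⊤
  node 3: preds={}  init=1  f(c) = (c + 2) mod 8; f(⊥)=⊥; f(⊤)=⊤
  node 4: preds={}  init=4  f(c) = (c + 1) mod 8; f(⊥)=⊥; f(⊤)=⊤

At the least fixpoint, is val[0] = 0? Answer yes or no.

Iteration log — 6 steps:
  step 1. node 0  ⊔preds=⊤  new=⊤  old=⊥  +wl: 
  step 2. node 1  ⊔preds=⊤  new=⊤  old=3  +wl: 
  step 3. node 2  ⊔preds=1  new=5  old=⊥  +wl: 1
  step 4. node 3  ⊔preds=⊥  new=1  stable
  step 5. node 4  ⊔preds=⊥  new=4  stable
  step 6. node 1  ⊔preds=⊤  new=⊤  stable

Least fixpoint reached:
  node 0: ⊤
  node 1: ⊤
  node 2: 5
  node 3: 1
  node 4: 4

no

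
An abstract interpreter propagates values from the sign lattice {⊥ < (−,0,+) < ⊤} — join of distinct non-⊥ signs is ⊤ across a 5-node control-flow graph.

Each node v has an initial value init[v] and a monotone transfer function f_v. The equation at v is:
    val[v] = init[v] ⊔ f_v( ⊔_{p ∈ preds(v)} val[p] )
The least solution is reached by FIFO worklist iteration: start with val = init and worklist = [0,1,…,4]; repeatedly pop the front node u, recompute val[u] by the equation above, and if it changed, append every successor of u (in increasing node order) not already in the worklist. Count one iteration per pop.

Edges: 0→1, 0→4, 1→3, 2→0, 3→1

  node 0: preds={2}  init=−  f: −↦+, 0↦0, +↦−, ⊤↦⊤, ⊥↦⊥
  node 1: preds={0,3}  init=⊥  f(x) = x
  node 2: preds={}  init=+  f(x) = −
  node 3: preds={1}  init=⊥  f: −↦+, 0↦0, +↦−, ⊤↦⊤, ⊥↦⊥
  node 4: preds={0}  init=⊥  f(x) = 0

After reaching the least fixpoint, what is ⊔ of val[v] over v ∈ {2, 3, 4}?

Iteration log — 10 steps:
  step 1. node 0  ⊔preds=+  new=−  stable
  step 2. node 1  ⊔preds=−  new=−  old=⊥  +wl: 
  step 3. node 2  ⊔preds=⊥  new=⊤  old=+  +wl: 0
  step 4. node 3  ⊔preds=−  new=+  old=⊥  +wl: 1
  step 5. node 4  ⊔preds=−  new=0  old=⊥  +wl: 
  step 6. node 0  ⊔preds=⊤  new=⊤  old=−  +wl: 4
  step 7. node 1  ⊔preds=⊤  new=⊤  old=−  +wl: 3
  step 8. node 4  ⊔preds=⊤  new=0  stable
  step 9. node 3  ⊔preds=⊤  new=⊤  old=+  +wl: 1
  step 10. node 1  ⊔preds=⊤  new=⊤  stable

Least fixpoint reached:
  node 0: ⊤
  node 1: ⊤
  node 2: ⊤
  node 3: ⊤
  node 4: 0

⊤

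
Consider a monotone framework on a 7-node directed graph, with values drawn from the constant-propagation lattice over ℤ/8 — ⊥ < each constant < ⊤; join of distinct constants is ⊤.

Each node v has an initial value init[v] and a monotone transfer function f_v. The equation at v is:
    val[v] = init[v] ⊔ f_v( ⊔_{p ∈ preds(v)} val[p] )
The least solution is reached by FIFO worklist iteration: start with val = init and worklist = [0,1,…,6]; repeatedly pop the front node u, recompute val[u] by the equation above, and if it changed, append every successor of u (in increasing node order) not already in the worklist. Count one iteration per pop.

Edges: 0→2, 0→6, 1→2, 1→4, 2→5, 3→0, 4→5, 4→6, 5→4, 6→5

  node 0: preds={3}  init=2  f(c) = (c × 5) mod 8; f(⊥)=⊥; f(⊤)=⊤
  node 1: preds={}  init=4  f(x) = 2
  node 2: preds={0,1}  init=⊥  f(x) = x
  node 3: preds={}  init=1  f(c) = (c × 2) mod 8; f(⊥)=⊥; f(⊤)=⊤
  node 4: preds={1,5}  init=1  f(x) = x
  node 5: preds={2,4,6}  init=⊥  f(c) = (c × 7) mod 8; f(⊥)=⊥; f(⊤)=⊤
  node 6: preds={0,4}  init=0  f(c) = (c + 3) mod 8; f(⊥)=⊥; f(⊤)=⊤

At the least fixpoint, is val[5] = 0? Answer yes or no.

no

Trace (9 dequeues):
  [1] u=0 | in 1 | out ⊤ | prev 2 | push {}
  [2] u=1 | in ⊥ | out ⊤ | prev 4 | push {}
  [3] u=2 | in ⊤ | out ⊤ | prev ⊥ | push {}
  [4] u=3 | in ⊥ | out 1 | ==
  [5] u=4 | in ⊤ | out ⊤ | prev 1 | push {}
  [6] u=5 | in ⊤ | out ⊤ | prev ⊥ | push {4}
  [7] u=6 | in ⊤ | out ⊤ | prev 0 | push {5}
  [8] u=4 | in ⊤ | out ⊤ | ==
  [9] u=5 | in ⊤ | out ⊤ | ==

Converged values:
  [0] ⊤
  [1] ⊤
  [2] ⊤
  [3] 1
  [4] ⊤
  [5] ⊤
  [6] ⊤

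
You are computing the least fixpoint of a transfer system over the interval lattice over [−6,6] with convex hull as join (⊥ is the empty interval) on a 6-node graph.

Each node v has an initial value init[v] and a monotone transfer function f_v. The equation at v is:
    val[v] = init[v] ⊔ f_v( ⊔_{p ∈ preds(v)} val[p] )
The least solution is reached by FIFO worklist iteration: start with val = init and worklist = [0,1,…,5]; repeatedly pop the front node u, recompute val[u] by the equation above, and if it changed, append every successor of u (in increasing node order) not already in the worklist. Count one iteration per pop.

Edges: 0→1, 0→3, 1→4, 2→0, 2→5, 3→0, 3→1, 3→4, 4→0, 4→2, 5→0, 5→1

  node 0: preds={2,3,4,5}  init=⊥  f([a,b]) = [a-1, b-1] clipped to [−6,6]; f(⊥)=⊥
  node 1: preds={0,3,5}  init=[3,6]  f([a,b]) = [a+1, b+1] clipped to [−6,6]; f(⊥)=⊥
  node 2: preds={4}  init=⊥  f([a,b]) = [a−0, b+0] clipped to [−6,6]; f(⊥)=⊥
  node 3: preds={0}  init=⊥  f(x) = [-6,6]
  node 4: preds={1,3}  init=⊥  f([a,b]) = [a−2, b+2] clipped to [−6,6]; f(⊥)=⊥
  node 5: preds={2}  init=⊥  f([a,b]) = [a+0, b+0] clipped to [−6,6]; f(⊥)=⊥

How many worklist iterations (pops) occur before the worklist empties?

Trace (15 dequeues):
  [1] u=0 | in ⊥ | out ⊥ | ==
  [2] u=1 | in ⊥ | out [3,6] | ==
  [3] u=2 | in ⊥ | out ⊥ | ==
  [4] u=3 | in ⊥ | out [-6,6] | prev ⊥ | push {0,1}
  [5] u=4 | in [-6,6] | out [-6,6] | prev ⊥ | push {2}
  [6] u=5 | in ⊥ | out ⊥ | ==
  [7] u=0 | in [-6,6] | out [-6,5] | prev ⊥ | push {3}
  [8] u=1 | in [-6,6] | out [-5,6] | prev [3,6] | push {4}
  [9] u=2 | in [-6,6] | out [-6,6] | prev ⊥ | push {0,5}
  [10] u=3 | in [-6,5] | out [-6,6] | ==
  [11] u=4 | in [-6,6] | out [-6,6] | ==
  [12] u=0 | in [-6,6] | out [-6,5] | ==
  [13] u=5 | in [-6,6] | out [-6,6] | prev ⊥ | push {0,1}
  [14] u=0 | in [-6,6] | out [-6,5] | ==
  [15] u=1 | in [-6,6] | out [-5,6] | ==

Converged values:
  [0] [-6,5]
  [1] [-5,6]
  [2] [-6,6]
  [3] [-6,6]
  [4] [-6,6]
  [5] [-6,6]

15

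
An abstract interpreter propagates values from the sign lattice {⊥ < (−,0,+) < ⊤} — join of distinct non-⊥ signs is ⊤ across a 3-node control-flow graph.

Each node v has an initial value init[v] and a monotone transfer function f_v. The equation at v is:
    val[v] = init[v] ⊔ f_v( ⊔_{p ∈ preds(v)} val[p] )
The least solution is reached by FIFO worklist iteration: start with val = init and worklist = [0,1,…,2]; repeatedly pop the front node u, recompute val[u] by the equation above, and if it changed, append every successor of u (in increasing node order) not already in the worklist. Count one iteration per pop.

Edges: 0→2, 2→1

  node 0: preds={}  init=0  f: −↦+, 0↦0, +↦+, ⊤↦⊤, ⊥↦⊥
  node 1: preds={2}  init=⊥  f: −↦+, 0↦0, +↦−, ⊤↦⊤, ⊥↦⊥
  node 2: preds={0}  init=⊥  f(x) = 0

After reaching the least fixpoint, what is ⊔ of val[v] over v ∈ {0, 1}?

Worklist (4 pops):
  #1 pop 0: in=⊥ → 0 (no change)
  #2 pop 1: in=⊥ → ⊥ (no change)
  #3 pop 2: in=0 → 0 (was ⊥); enqueue [1]
  #4 pop 1: in=0 → 0 (was ⊥); enqueue []

Fixpoint:
  val[0] = 0
  val[1] = 0
  val[2] = 0

0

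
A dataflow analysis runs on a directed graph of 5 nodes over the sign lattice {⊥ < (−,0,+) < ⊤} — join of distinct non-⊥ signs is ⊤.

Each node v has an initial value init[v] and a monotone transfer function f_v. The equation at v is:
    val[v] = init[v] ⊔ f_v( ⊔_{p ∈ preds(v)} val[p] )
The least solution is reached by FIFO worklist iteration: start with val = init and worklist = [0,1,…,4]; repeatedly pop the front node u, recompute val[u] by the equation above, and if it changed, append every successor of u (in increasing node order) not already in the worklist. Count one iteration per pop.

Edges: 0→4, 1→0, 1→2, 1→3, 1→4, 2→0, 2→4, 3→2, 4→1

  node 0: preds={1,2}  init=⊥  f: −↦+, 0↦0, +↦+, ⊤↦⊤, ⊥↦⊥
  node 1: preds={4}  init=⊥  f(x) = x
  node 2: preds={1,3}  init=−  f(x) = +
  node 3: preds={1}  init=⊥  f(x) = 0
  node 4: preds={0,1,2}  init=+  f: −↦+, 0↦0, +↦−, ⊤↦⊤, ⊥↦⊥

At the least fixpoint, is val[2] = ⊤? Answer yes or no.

Trace (12 dequeues):
  [1] u=0 | in − | out + | prev ⊥ | push {}
  [2] u=1 | in + | out + | prev ⊥ | push {0}
  [3] u=2 | in + | out ⊤ | prev − | push {}
  [4] u=3 | in + | out 0 | prev ⊥ | push {2}
  [5] u=4 | in ⊤ | out ⊤ | prev + | push {1}
  [6] u=0 | in ⊤ | out ⊤ | prev + | push {4}
  [7] u=2 | in ⊤ | out ⊤ | ==
  [8] u=1 | in ⊤ | out ⊤ | prev + | push {0,2,3}
  [9] u=4 | in ⊤ | out ⊤ | ==
  [10] u=0 | in ⊤ | out ⊤ | ==
  [11] u=2 | in ⊤ | out ⊤ | ==
  [12] u=3 | in ⊤ | out 0 | ==

Converged values:
  [0] ⊤
  [1] ⊤
  [2] ⊤
  [3] 0
  [4] ⊤

yes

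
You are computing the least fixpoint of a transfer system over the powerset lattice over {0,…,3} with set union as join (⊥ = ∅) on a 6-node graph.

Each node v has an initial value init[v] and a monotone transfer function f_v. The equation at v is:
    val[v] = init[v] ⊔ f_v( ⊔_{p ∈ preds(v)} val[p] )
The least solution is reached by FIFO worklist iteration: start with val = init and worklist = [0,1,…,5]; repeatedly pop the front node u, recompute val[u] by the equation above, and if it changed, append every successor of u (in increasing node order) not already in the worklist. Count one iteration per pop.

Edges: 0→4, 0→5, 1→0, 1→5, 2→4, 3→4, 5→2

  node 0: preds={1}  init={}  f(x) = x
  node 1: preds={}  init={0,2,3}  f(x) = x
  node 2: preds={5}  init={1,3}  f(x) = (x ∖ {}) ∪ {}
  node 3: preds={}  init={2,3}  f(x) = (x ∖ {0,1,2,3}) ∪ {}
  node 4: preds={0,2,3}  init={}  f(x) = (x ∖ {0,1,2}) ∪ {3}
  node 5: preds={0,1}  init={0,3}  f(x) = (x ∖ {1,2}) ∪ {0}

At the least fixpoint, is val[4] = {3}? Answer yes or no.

yes

Worklist (6 pops):
  #1 pop 0: in={0,2,3} → {0,2,3} (was {}); enqueue []
  #2 pop 1: in={} → {0,2,3} (no change)
  #3 pop 2: in={0,3} → {0,1,3} (was {1,3}); enqueue []
  #4 pop 3: in={} → {2,3} (no change)
  #5 pop 4: in={0,1,2,3} → {3} (was {}); enqueue []
  #6 pop 5: in={0,2,3} → {0,3} (no change)

Fixpoint:
  val[0] = {0,2,3}
  val[1] = {0,2,3}
  val[2] = {0,1,3}
  val[3] = {2,3}
  val[4] = {3}
  val[5] = {0,3}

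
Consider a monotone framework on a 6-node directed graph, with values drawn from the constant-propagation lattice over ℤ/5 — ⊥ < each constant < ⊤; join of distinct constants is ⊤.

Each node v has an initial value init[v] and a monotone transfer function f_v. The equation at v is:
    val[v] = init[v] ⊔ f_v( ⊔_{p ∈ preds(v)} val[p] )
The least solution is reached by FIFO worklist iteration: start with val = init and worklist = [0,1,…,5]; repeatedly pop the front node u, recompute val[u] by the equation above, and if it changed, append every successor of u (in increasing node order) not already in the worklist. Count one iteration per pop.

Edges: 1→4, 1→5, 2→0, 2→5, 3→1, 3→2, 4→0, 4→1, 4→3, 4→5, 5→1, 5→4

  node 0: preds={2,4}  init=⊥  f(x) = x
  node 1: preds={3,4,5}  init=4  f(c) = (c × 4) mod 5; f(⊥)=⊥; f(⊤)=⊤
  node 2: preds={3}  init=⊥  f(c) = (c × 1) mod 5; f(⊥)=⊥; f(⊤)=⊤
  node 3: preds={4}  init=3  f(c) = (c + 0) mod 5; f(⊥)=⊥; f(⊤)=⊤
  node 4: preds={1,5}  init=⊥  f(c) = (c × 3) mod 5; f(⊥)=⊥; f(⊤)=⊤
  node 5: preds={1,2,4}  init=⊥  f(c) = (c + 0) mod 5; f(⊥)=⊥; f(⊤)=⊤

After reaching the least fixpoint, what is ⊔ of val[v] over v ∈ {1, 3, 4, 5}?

Trace (14 dequeues):
  [1] u=0 | in ⊥ | out ⊥ | ==
  [2] u=1 | in 3 | out ⊤ | prev 4 | push {}
  [3] u=2 | in 3 | out 3 | prev ⊥ | push {0}
  [4] u=3 | in ⊥ | out 3 | ==
  [5] u=4 | in ⊤ | out ⊤ | prev ⊥ | push {1,3}
  [6] u=5 | in ⊤ | out ⊤ | prev ⊥ | push {4}
  [7] u=0 | in ⊤ | out ⊤ | prev ⊥ | push {}
  [8] u=1 | in ⊤ | out ⊤ | ==
  [9] u=3 | in ⊤ | out ⊤ | prev 3 | push {1,2}
  [10] u=4 | in ⊤ | out ⊤ | ==
  [11] u=1 | in ⊤ | out ⊤ | ==
  [12] u=2 | in ⊤ | out ⊤ | prev 3 | push {0,5}
  [13] u=0 | in ⊤ | out ⊤ | ==
  [14] u=5 | in ⊤ | out ⊤ | ==

Converged values:
  [0] ⊤
  [1] ⊤
  [2] ⊤
  [3] ⊤
  [4] ⊤
  [5] ⊤

⊤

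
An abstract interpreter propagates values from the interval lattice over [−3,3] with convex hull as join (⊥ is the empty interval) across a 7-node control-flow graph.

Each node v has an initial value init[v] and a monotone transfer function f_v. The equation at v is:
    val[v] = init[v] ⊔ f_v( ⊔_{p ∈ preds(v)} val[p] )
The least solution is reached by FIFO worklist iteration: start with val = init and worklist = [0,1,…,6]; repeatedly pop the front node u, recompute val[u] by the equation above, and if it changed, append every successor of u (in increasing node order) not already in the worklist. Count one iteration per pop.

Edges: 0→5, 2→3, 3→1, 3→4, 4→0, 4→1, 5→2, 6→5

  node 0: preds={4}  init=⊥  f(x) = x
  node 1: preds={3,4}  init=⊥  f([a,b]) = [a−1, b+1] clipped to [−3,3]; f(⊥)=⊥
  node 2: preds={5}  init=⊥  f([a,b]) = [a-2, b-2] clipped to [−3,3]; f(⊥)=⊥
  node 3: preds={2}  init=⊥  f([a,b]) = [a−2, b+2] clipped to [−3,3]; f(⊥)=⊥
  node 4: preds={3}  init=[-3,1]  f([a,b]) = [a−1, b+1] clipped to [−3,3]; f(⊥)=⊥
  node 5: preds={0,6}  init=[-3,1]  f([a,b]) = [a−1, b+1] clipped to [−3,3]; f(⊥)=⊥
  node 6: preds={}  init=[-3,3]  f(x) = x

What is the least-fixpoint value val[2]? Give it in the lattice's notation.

Iteration log — 17 steps:
  step 1. node 0  ⊔preds=[-3,1]  new=[-3,1]  old=⊥  +wl: 
  step 2. node 1  ⊔preds=[-3,1]  new=[-3,2]  old=⊥  +wl: 
  step 3. node 2  ⊔preds=[-3,1]  new=[-3,-1]  old=⊥  +wl: 
  step 4. node 3  ⊔preds=[-3,-1]  new=[-3,1]  old=⊥  +wl: 1
  step 5. node 4  ⊔preds=[-3,1]  new=[-3,2]  old=[-3,1]  +wl: 0
  step 6. node 5  ⊔preds=[-3,3]  new=[-3,3]  old=[-3,1]  +wl: 2
  step 7. node 6  ⊔preds=⊥  new=[-3,3]  stable
  step 8. node 1  ⊔preds=[-3,2]  new=[-3,3]  old=[-3,2]  +wl: 
  step 9. node 0  ⊔preds=[-3,2]  new=[-3,2]  old=[-3,1]  +wl: 5
  step 10. node 2  ⊔preds=[-3,3]  new=[-3,1]  old=[-3,-1]  +wl: 3
  step 11. node 5  ⊔preds=[-3,3]  new=[-3,3]  stable
  step 12. node 3  ⊔preds=[-3,1]  new=[-3,3]  old=[-3,1]  +wl: 1,4
  step 13. node 1  ⊔preds=[-3,3]  new=[-3,3]  stable
  step 14. node 4  ⊔preds=[-3,3]  new=[-3,3]  old=[-3,2]  +wl: 0,1
  step 15. node 0  ⊔preds=[-3,3]  new=[-3,3]  old=[-3,2]  +wl: 5
  step 16. node 1  ⊔preds=[-3,3]  new=[-3,3]  stable
  step 17. node 5  ⊔preds=[-3,3]  new=[-3,3]  stable

Least fixpoint reached:
  node 0: [-3,3]
  node 1: [-3,3]
  node 2: [-3,1]
  node 3: [-3,3]
  node 4: [-3,3]
  node 5: [-3,3]
  node 6: [-3,3]

[-3,1]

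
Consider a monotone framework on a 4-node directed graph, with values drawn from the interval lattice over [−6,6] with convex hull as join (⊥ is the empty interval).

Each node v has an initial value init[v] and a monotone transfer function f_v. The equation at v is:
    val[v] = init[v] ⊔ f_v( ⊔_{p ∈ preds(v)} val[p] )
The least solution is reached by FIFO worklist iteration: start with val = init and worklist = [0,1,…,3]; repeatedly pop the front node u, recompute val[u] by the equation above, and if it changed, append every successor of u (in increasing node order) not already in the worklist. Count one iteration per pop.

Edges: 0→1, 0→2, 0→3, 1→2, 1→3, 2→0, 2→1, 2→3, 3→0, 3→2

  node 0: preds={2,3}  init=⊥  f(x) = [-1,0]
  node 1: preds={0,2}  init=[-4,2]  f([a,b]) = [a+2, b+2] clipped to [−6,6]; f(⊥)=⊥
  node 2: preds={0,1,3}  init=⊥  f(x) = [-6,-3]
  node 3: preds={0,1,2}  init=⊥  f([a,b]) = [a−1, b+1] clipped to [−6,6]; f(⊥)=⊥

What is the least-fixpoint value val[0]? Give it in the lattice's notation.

Trace (7 dequeues):
  [1] u=0 | in ⊥ | out [-1,0] | prev ⊥ | push {}
  [2] u=1 | in [-1,0] | out [-4,2] | ==
  [3] u=2 | in [-4,2] | out [-6,-3] | prev ⊥ | push {0,1}
  [4] u=3 | in [-6,2] | out [-6,3] | prev ⊥ | push {2}
  [5] u=0 | in [-6,3] | out [-1,0] | ==
  [6] u=1 | in [-6,0] | out [-4,2] | ==
  [7] u=2 | in [-6,3] | out [-6,-3] | ==

Converged values:
  [0] [-1,0]
  [1] [-4,2]
  [2] [-6,-3]
  [3] [-6,3]

[-1,0]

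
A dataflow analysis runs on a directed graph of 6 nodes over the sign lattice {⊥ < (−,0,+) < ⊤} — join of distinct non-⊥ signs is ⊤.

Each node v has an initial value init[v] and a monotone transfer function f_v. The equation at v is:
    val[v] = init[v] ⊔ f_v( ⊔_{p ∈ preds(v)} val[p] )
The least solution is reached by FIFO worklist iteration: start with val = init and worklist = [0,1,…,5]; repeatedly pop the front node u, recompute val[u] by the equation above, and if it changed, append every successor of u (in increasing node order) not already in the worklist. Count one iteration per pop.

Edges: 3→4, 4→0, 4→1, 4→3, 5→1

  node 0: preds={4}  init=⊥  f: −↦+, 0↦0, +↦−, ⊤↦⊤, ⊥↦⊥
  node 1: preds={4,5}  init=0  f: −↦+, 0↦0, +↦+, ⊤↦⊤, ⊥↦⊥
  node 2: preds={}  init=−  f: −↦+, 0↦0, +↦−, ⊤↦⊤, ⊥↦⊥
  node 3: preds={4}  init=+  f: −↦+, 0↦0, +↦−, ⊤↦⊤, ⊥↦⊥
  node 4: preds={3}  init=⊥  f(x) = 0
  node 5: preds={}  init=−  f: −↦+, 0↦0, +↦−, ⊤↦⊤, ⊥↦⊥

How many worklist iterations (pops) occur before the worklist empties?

Iteration log — 10 steps:
  step 1. node 0  ⊔preds=⊥  new=⊥  stable
  step 2. node 1  ⊔preds=−  new=⊤  old=0  +wl: 
  step 3. node 2  ⊔preds=⊥  new=−  stable
  step 4. node 3  ⊔preds=⊥  new=+  stable
  step 5. node 4  ⊔preds=+  new=0  old=⊥  +wl: 0,1,3
  step 6. node 5  ⊔preds=⊥  new=−  stable
  step 7. node 0  ⊔preds=0  new=0  old=⊥  +wl: 
  step 8. node 1  ⊔preds=⊤  new=⊤  stable
  step 9. node 3  ⊔preds=0  new=⊤  old=+  +wl: 4
  step 10. node 4  ⊔preds=⊤  new=0  stable

Least fixpoint reached:
  node 0: 0
  node 1: ⊤
  node 2: −
  node 3: ⊤
  node 4: 0
  node 5: −

10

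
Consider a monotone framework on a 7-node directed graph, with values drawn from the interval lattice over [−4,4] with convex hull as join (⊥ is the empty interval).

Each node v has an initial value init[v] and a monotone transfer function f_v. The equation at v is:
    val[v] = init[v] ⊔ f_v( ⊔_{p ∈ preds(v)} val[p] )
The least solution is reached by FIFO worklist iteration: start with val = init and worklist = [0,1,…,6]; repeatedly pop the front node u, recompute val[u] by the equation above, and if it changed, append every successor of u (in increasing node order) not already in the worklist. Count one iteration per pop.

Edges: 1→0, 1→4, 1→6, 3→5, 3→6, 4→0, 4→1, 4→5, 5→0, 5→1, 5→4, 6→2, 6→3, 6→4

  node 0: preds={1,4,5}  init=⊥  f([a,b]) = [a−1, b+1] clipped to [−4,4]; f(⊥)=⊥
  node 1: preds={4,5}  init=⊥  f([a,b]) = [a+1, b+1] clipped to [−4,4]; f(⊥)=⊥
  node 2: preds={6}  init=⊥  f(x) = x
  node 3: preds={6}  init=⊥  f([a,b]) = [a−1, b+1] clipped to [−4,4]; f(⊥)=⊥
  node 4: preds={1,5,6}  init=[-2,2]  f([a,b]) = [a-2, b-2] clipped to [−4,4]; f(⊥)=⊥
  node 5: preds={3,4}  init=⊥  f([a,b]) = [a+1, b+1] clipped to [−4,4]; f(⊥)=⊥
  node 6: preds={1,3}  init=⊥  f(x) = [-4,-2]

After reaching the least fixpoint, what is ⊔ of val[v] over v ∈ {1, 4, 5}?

Worklist (20 pops):
  #1 pop 0: in=[-2,2] → [-3,3] (was ⊥); enqueue []
  #2 pop 1: in=[-2,2] → [-1,3] (was ⊥); enqueue [0]
  #3 pop 2: in=⊥ → ⊥ (no change)
  #4 pop 3: in=⊥ → ⊥ (no change)
  #5 pop 4: in=[-1,3] → [-3,2] (was [-2,2]); enqueue [1]
  #6 pop 5: in=[-3,2] → [-2,3] (was ⊥); enqueue [4]
  #7 pop 6: in=[-1,3] → [-4,-2] (was ⊥); enqueue [2,3]
  #8 pop 0: in=[-3,3] → [-4,4] (was [-3,3]); enqueue []
  #9 pop 1: in=[-3,3] → [-2,4] (was [-1,3]); enqueue [0,6]
  #10 pop 4: in=[-4,4] → [-4,2] (was [-3,2]); enqueue [1,5]
  #11 pop 2: in=[-4,-2] → [-4,-2] (was ⊥); enqueue []
  #12 pop 3: in=[-4,-2] → [-4,-1] (was ⊥); enqueue []
  #13 pop 0: in=[-4,4] → [-4,4] (no change)
  #14 pop 6: in=[-4,4] → [-4,-2] (no change)
  #15 pop 1: in=[-4,3] → [-3,4] (was [-2,4]); enqueue [0,4,6]
  #16 pop 5: in=[-4,2] → [-3,3] (was [-2,3]); enqueue [1]
  #17 pop 0: in=[-4,4] → [-4,4] (no change)
  #18 pop 4: in=[-4,4] → [-4,2] (no change)
  #19 pop 6: in=[-4,4] → [-4,-2] (no change)
  #20 pop 1: in=[-4,3] → [-3,4] (no change)

Fixpoint:
  val[0] = [-4,4]
  val[1] = [-3,4]
  val[2] = [-4,-2]
  val[3] = [-4,-1]
  val[4] = [-4,2]
  val[5] = [-3,3]
  val[6] = [-4,-2]

[-4,4]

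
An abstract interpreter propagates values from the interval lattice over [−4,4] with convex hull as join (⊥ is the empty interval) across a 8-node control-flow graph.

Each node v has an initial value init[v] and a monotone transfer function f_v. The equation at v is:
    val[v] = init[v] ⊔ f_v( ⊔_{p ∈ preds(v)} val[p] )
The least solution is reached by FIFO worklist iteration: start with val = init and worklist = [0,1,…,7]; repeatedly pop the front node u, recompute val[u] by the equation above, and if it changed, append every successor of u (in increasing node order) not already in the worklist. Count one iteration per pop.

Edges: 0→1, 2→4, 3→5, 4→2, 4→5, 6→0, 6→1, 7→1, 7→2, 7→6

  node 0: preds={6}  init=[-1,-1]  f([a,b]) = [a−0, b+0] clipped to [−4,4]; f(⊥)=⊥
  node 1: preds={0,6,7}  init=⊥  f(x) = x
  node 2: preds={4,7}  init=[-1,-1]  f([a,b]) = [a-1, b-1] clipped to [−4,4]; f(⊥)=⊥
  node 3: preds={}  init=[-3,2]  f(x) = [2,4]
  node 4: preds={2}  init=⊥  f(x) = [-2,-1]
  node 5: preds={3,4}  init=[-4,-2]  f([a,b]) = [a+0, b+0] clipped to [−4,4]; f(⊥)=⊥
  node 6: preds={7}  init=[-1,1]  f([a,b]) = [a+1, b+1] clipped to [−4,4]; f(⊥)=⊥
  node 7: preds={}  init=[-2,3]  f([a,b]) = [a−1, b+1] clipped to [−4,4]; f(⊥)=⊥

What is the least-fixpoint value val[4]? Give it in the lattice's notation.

Trace (11 dequeues):
  [1] u=0 | in [-1,1] | out [-1,1] | prev [-1,-1] | push {}
  [2] u=1 | in [-2,3] | out [-2,3] | prev ⊥ | push {}
  [3] u=2 | in [-2,3] | out [-3,2] | prev [-1,-1] | push {}
  [4] u=3 | in ⊥ | out [-3,4] | prev [-3,2] | push {}
  [5] u=4 | in [-3,2] | out [-2,-1] | prev ⊥ | push {2}
  [6] u=5 | in [-3,4] | out [-4,4] | prev [-4,-2] | push {}
  [7] u=6 | in [-2,3] | out [-1,4] | prev [-1,1] | push {0,1}
  [8] u=7 | in ⊥ | out [-2,3] | ==
  [9] u=2 | in [-2,3] | out [-3,2] | ==
  [10] u=0 | in [-1,4] | out [-1,4] | prev [-1,1] | push {}
  [11] u=1 | in [-2,4] | out [-2,4] | prev [-2,3] | push {}

Converged values:
  [0] [-1,4]
  [1] [-2,4]
  [2] [-3,2]
  [3] [-3,4]
  [4] [-2,-1]
  [5] [-4,4]
  [6] [-1,4]
  [7] [-2,3]

[-2,-1]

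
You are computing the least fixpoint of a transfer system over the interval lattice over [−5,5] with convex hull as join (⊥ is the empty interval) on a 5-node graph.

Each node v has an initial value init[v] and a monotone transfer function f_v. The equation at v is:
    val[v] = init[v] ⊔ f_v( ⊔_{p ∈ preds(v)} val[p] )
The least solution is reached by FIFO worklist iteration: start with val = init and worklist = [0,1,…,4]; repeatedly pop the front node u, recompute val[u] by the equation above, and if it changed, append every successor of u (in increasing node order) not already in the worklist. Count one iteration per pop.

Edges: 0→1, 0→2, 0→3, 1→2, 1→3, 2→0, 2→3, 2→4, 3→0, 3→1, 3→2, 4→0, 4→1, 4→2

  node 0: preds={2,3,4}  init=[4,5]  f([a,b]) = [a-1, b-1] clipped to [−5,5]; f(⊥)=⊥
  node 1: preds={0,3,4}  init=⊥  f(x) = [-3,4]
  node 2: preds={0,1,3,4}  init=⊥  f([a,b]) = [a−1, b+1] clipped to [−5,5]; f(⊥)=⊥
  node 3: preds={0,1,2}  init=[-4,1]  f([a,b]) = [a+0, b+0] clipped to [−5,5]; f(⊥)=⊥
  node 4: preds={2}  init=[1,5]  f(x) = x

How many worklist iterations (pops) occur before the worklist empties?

8

Worklist (8 pops):
  #1 pop 0: in=[-4,5] → [-5,5] (was [4,5]); enqueue []
  #2 pop 1: in=[-5,5] → [-3,4] (was ⊥); enqueue []
  #3 pop 2: in=[-5,5] → [-5,5] (was ⊥); enqueue [0]
  #4 pop 3: in=[-5,5] → [-5,5] (was [-4,1]); enqueue [1,2]
  #5 pop 4: in=[-5,5] → [-5,5] (was [1,5]); enqueue []
  #6 pop 0: in=[-5,5] → [-5,5] (no change)
  #7 pop 1: in=[-5,5] → [-3,4] (no change)
  #8 pop 2: in=[-5,5] → [-5,5] (no change)

Fixpoint:
  val[0] = [-5,5]
  val[1] = [-3,4]
  val[2] = [-5,5]
  val[3] = [-5,5]
  val[4] = [-5,5]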